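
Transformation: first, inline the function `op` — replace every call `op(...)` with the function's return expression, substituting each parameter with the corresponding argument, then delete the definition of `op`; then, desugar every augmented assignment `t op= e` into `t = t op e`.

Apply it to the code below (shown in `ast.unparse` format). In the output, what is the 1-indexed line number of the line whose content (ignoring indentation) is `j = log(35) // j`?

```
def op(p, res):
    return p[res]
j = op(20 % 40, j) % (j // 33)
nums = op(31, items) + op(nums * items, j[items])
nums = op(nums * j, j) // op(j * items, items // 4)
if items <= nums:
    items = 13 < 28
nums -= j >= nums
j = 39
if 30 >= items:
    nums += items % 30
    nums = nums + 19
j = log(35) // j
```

Transformed code:
j = (20 % 40)[j] % (j // 33)
nums = 31[items] + (nums * items)[j[items]]
nums = (nums * j)[j] // (j * items)[items // 4]
if items <= nums:
    items = 13 < 28
nums = nums - (j >= nums)
j = 39
if 30 >= items:
    nums = nums + items % 30
    nums = nums + 19
j = log(35) // j

11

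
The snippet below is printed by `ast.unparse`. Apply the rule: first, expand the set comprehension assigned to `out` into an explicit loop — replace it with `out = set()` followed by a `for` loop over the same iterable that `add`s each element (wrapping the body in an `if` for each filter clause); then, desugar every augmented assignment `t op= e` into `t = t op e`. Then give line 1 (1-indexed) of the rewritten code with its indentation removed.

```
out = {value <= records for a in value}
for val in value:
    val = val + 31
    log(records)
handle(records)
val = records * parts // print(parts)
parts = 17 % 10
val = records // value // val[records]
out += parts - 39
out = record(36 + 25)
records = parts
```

out = set()

Transformed code:
out = set()
for a in value:
    out.add(value <= records)
for val in value:
    val = val + 31
    log(records)
handle(records)
val = records * parts // print(parts)
parts = 17 % 10
val = records // value // val[records]
out = out + (parts - 39)
out = record(36 + 25)
records = parts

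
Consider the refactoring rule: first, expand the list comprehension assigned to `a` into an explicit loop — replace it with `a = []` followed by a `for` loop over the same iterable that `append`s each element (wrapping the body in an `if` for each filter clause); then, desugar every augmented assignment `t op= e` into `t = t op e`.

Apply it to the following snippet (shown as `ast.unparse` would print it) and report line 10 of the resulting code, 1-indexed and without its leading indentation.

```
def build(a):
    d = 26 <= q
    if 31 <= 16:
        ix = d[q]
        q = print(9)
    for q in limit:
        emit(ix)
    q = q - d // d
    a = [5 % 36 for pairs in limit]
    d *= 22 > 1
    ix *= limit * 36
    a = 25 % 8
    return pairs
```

Transformed code:
def build(a):
    d = 26 <= q
    if 31 <= 16:
        ix = d[q]
        q = print(9)
    for q in limit:
        emit(ix)
    q = q - d // d
    a = []
    for pairs in limit:
        a.append(5 % 36)
    d = d * (22 > 1)
    ix = ix * (limit * 36)
    a = 25 % 8
    return pairs

for pairs in limit:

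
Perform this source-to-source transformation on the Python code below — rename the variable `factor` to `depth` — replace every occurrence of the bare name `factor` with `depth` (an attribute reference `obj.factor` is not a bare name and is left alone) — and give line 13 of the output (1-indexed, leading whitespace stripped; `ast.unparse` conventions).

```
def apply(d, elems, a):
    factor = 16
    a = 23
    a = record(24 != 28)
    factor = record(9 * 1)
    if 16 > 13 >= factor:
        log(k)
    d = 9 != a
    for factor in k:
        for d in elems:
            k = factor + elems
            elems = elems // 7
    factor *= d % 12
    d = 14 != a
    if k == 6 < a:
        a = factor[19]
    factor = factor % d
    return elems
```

Transformed code:
def apply(d, elems, a):
    depth = 16
    a = 23
    a = record(24 != 28)
    depth = record(9 * 1)
    if 16 > 13 >= depth:
        log(k)
    d = 9 != a
    for depth in k:
        for d in elems:
            k = depth + elems
            elems = elems // 7
    depth *= d % 12
    d = 14 != a
    if k == 6 < a:
        a = depth[19]
    depth = depth % d
    return elems

depth *= d % 12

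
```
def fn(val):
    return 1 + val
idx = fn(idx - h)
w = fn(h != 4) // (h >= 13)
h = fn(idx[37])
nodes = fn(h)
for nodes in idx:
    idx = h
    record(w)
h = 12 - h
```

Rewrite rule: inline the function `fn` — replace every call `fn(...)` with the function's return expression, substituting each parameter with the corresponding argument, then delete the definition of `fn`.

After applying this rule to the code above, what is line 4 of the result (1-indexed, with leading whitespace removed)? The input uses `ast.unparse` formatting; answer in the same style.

nodes = 1 + h

Transformed code:
idx = 1 + (idx - h)
w = (1 + (h != 4)) // (h >= 13)
h = 1 + idx[37]
nodes = 1 + h
for nodes in idx:
    idx = h
    record(w)
h = 12 - h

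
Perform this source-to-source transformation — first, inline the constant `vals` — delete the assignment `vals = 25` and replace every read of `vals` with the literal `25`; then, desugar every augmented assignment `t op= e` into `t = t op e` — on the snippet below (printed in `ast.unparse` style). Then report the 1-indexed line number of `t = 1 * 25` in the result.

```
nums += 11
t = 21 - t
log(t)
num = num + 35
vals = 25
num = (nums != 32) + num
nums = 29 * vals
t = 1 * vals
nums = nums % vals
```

Transformed code:
nums = nums + 11
t = 21 - t
log(t)
num = num + 35
num = (nums != 32) + num
nums = 29 * 25
t = 1 * 25
nums = nums % 25

7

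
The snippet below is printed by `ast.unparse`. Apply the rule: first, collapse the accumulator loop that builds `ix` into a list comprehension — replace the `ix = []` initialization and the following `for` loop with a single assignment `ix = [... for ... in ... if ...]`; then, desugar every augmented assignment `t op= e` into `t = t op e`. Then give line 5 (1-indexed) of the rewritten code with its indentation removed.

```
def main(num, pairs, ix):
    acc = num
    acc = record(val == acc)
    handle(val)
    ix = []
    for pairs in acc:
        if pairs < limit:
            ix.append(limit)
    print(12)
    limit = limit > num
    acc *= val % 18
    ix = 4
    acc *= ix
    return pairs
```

ix = [limit for pairs in acc if pairs < limit]

Transformed code:
def main(num, pairs, ix):
    acc = num
    acc = record(val == acc)
    handle(val)
    ix = [limit for pairs in acc if pairs < limit]
    print(12)
    limit = limit > num
    acc = acc * (val % 18)
    ix = 4
    acc = acc * ix
    return pairs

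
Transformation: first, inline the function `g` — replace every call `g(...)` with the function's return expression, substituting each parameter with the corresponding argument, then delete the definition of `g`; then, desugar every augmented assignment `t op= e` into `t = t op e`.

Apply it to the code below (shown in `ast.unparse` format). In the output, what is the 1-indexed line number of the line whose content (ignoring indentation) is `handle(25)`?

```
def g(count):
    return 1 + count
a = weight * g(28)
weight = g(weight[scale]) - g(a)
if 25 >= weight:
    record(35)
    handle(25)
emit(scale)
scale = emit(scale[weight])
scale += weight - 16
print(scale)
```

Transformed code:
a = weight * (1 + 28)
weight = 1 + weight[scale] - (1 + a)
if 25 >= weight:
    record(35)
    handle(25)
emit(scale)
scale = emit(scale[weight])
scale = scale + (weight - 16)
print(scale)

5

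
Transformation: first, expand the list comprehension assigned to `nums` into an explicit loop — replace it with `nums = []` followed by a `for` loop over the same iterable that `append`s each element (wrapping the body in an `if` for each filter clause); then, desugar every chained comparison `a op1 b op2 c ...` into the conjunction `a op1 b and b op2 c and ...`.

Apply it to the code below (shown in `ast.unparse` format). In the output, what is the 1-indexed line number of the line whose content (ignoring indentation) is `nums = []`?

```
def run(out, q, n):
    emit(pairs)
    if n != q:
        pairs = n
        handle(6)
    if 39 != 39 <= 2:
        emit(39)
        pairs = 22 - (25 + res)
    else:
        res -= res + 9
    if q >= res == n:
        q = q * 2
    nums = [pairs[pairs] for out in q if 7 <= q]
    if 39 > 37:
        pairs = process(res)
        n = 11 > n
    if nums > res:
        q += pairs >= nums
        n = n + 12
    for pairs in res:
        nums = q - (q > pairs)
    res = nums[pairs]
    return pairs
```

13

Transformed code:
def run(out, q, n):
    emit(pairs)
    if n != q:
        pairs = n
        handle(6)
    if 39 != 39 and 39 <= 2:
        emit(39)
        pairs = 22 - (25 + res)
    else:
        res -= res + 9
    if q >= res and res == n:
        q = q * 2
    nums = []
    for out in q:
        if 7 <= q:
            nums.append(pairs[pairs])
    if 39 > 37:
        pairs = process(res)
        n = 11 > n
    if nums > res:
        q += pairs >= nums
        n = n + 12
    for pairs in res:
        nums = q - (q > pairs)
    res = nums[pairs]
    return pairs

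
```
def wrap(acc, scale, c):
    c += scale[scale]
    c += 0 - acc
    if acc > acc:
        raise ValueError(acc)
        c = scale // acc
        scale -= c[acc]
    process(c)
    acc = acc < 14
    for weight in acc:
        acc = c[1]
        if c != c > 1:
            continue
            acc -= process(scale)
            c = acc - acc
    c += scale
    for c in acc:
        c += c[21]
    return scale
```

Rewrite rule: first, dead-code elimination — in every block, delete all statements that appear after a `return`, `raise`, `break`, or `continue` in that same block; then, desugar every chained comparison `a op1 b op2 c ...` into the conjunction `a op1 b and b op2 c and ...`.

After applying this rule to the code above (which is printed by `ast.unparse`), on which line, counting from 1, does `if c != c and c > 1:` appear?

10

Transformed code:
def wrap(acc, scale, c):
    c += scale[scale]
    c += 0 - acc
    if acc > acc:
        raise ValueError(acc)
    process(c)
    acc = acc < 14
    for weight in acc:
        acc = c[1]
        if c != c and c > 1:
            continue
    c += scale
    for c in acc:
        c += c[21]
    return scale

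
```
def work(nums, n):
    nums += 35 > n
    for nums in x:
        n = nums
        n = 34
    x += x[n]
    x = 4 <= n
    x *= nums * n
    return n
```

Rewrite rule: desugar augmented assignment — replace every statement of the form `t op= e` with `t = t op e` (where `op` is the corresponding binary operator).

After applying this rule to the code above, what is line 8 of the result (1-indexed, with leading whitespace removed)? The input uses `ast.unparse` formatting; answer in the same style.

x = x * (nums * n)

Transformed code:
def work(nums, n):
    nums = nums + (35 > n)
    for nums in x:
        n = nums
        n = 34
    x = x + x[n]
    x = 4 <= n
    x = x * (nums * n)
    return n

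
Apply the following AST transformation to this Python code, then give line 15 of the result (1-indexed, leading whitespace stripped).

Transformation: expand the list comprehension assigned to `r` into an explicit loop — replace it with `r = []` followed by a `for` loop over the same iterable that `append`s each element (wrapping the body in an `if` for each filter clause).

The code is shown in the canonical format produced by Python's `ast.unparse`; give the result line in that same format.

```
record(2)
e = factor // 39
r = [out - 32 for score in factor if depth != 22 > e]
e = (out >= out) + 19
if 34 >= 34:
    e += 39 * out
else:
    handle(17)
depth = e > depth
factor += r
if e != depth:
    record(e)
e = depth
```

Transformed code:
record(2)
e = factor // 39
r = []
for score in factor:
    if depth != 22 > e:
        r.append(out - 32)
e = (out >= out) + 19
if 34 >= 34:
    e += 39 * out
else:
    handle(17)
depth = e > depth
factor += r
if e != depth:
    record(e)
e = depth

record(e)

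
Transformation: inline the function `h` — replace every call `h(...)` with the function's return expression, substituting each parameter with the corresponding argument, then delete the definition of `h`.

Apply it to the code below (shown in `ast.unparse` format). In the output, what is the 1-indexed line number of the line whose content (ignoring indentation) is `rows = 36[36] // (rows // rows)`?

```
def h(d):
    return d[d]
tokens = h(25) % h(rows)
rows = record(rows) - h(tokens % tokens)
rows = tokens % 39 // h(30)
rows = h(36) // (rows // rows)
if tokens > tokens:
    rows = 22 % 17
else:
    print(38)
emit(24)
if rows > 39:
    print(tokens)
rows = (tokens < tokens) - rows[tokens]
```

Transformed code:
tokens = 25[25] % rows[rows]
rows = record(rows) - (tokens % tokens)[tokens % tokens]
rows = tokens % 39 // 30[30]
rows = 36[36] // (rows // rows)
if tokens > tokens:
    rows = 22 % 17
else:
    print(38)
emit(24)
if rows > 39:
    print(tokens)
rows = (tokens < tokens) - rows[tokens]

4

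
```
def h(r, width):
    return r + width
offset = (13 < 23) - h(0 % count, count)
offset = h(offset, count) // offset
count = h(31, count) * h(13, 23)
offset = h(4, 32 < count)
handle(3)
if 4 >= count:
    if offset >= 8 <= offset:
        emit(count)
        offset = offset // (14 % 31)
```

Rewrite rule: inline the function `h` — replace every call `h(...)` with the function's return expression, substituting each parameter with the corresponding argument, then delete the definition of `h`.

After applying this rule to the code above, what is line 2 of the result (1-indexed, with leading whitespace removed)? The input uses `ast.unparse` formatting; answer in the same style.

Transformed code:
offset = (13 < 23) - (0 % count + count)
offset = (offset + count) // offset
count = (31 + count) * (13 + 23)
offset = 4 + (32 < count)
handle(3)
if 4 >= count:
    if offset >= 8 <= offset:
        emit(count)
        offset = offset // (14 % 31)

offset = (offset + count) // offset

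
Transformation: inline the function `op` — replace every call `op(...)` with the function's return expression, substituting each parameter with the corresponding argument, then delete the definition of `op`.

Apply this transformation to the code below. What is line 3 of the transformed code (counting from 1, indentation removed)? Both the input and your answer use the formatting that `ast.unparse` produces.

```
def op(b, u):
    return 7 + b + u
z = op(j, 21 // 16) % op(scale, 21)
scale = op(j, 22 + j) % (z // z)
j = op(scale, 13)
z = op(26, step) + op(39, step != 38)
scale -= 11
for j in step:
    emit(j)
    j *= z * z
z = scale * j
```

Transformed code:
z = (7 + j + 21 // 16) % (7 + scale + 21)
scale = (7 + j + (22 + j)) % (z // z)
j = 7 + scale + 13
z = 7 + 26 + step + (7 + 39 + (step != 38))
scale -= 11
for j in step:
    emit(j)
    j *= z * z
z = scale * j

j = 7 + scale + 13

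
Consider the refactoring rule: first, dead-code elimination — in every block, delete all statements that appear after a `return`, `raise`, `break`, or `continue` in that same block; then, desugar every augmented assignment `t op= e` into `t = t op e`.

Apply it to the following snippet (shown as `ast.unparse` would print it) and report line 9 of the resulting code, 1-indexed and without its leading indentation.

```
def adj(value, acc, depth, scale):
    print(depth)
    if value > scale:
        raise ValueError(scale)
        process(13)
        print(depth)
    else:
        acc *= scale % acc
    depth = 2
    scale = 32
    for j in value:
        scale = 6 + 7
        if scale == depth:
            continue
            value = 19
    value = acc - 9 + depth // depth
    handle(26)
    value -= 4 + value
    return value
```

for j in value:

Transformed code:
def adj(value, acc, depth, scale):
    print(depth)
    if value > scale:
        raise ValueError(scale)
    else:
        acc = acc * (scale % acc)
    depth = 2
    scale = 32
    for j in value:
        scale = 6 + 7
        if scale == depth:
            continue
    value = acc - 9 + depth // depth
    handle(26)
    value = value - (4 + value)
    return value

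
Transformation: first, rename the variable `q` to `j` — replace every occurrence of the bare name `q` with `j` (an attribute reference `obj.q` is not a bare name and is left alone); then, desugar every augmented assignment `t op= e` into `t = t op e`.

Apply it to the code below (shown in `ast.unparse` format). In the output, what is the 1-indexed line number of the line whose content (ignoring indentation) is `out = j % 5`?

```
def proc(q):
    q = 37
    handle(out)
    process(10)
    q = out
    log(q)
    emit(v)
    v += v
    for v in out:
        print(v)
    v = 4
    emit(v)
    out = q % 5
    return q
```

Transformed code:
def proc(j):
    j = 37
    handle(out)
    process(10)
    j = out
    log(j)
    emit(v)
    v = v + v
    for v in out:
        print(v)
    v = 4
    emit(v)
    out = j % 5
    return j

13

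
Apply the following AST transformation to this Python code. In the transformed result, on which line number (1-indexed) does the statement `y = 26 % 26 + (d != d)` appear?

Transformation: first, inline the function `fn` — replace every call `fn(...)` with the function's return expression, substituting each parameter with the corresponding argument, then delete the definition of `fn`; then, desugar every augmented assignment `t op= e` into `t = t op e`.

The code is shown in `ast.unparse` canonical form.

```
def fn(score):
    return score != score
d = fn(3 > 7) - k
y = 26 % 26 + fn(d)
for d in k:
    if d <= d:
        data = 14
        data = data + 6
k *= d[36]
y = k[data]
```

2

Transformed code:
d = ((3 > 7) != (3 > 7)) - k
y = 26 % 26 + (d != d)
for d in k:
    if d <= d:
        data = 14
        data = data + 6
k = k * d[36]
y = k[data]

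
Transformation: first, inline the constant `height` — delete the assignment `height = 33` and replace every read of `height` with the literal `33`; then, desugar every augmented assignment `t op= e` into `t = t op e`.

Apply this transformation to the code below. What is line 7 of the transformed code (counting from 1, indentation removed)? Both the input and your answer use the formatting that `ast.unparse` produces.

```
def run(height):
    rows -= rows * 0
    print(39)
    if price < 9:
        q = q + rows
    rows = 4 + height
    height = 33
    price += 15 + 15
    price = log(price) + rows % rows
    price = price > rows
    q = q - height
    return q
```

price = price + (15 + 15)

Transformed code:
def run(height):
    rows = rows - rows * 0
    print(39)
    if price < 9:
        q = q + rows
    rows = 4 + 33
    price = price + (15 + 15)
    price = log(price) + rows % rows
    price = price > rows
    q = q - 33
    return q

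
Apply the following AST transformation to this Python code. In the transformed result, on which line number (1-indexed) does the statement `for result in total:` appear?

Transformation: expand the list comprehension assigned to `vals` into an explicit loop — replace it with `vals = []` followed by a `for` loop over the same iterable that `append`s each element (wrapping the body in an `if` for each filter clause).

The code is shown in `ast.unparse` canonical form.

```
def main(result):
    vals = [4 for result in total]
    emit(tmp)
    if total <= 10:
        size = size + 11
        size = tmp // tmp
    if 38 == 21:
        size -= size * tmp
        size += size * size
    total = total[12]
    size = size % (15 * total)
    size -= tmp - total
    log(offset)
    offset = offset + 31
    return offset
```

3

Transformed code:
def main(result):
    vals = []
    for result in total:
        vals.append(4)
    emit(tmp)
    if total <= 10:
        size = size + 11
        size = tmp // tmp
    if 38 == 21:
        size -= size * tmp
        size += size * size
    total = total[12]
    size = size % (15 * total)
    size -= tmp - total
    log(offset)
    offset = offset + 31
    return offset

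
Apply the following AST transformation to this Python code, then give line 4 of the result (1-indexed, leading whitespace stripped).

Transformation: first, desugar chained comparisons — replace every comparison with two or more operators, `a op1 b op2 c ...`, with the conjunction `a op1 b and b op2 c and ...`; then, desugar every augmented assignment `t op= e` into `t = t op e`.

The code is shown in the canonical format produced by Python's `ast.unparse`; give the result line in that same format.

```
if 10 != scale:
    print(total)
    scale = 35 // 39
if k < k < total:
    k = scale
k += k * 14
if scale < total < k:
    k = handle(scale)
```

Transformed code:
if 10 != scale:
    print(total)
    scale = 35 // 39
if k < k and k < total:
    k = scale
k = k + k * 14
if scale < total and total < k:
    k = handle(scale)

if k < k and k < total:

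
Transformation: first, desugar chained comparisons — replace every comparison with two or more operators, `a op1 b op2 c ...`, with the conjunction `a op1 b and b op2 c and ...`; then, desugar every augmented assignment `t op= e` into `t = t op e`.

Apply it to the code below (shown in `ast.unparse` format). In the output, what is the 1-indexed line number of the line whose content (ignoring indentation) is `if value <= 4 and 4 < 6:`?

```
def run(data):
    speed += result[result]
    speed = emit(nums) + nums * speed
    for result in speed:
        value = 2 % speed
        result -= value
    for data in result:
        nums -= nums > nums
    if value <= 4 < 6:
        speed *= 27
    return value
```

Transformed code:
def run(data):
    speed = speed + result[result]
    speed = emit(nums) + nums * speed
    for result in speed:
        value = 2 % speed
        result = result - value
    for data in result:
        nums = nums - (nums > nums)
    if value <= 4 and 4 < 6:
        speed = speed * 27
    return value

9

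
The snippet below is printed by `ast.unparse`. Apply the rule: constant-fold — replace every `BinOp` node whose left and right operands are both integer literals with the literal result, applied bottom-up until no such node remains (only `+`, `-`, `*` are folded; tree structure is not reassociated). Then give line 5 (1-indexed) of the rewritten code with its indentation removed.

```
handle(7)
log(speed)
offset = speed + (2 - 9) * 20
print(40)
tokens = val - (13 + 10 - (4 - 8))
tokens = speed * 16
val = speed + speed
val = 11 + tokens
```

Transformed code:
handle(7)
log(speed)
offset = speed + -140
print(40)
tokens = val - 27
tokens = speed * 16
val = speed + speed
val = 11 + tokens

tokens = val - 27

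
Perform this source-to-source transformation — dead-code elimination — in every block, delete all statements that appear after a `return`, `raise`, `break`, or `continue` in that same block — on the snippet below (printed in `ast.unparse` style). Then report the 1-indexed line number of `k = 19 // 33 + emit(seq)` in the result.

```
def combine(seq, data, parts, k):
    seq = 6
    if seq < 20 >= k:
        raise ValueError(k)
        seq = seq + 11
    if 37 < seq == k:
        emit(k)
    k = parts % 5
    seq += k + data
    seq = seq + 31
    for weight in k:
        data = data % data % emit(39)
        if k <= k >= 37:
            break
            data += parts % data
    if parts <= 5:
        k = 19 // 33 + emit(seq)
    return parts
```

Transformed code:
def combine(seq, data, parts, k):
    seq = 6
    if seq < 20 >= k:
        raise ValueError(k)
    if 37 < seq == k:
        emit(k)
    k = parts % 5
    seq += k + data
    seq = seq + 31
    for weight in k:
        data = data % data % emit(39)
        if k <= k >= 37:
            break
    if parts <= 5:
        k = 19 // 33 + emit(seq)
    return parts

15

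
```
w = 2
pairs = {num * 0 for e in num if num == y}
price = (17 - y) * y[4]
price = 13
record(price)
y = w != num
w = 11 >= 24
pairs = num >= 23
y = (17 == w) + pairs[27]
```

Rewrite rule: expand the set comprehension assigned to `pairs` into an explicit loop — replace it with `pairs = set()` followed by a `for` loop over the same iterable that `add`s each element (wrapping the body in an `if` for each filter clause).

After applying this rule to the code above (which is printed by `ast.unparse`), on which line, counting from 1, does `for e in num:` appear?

3

Transformed code:
w = 2
pairs = set()
for e in num:
    if num == y:
        pairs.add(num * 0)
price = (17 - y) * y[4]
price = 13
record(price)
y = w != num
w = 11 >= 24
pairs = num >= 23
y = (17 == w) + pairs[27]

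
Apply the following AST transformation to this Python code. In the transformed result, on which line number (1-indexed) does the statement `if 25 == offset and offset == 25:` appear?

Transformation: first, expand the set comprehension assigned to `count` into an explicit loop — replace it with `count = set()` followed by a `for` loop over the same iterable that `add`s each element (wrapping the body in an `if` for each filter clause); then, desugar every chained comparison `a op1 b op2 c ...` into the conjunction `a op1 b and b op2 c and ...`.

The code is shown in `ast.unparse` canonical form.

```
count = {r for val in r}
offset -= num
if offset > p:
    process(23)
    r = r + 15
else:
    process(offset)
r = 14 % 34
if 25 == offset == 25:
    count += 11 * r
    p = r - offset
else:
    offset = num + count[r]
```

Transformed code:
count = set()
for val in r:
    count.add(r)
offset -= num
if offset > p:
    process(23)
    r = r + 15
else:
    process(offset)
r = 14 % 34
if 25 == offset and offset == 25:
    count += 11 * r
    p = r - offset
else:
    offset = num + count[r]

11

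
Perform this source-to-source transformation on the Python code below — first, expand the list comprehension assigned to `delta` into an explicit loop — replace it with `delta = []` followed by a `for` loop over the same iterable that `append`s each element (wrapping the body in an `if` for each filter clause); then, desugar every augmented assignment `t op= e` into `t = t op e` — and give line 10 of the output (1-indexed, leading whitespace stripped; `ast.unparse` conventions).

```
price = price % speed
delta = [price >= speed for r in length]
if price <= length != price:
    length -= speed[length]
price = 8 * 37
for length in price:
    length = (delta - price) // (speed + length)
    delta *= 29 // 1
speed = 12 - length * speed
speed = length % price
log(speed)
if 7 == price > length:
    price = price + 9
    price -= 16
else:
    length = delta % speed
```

delta = delta * (29 // 1)

Transformed code:
price = price % speed
delta = []
for r in length:
    delta.append(price >= speed)
if price <= length != price:
    length = length - speed[length]
price = 8 * 37
for length in price:
    length = (delta - price) // (speed + length)
    delta = delta * (29 // 1)
speed = 12 - length * speed
speed = length % price
log(speed)
if 7 == price > length:
    price = price + 9
    price = price - 16
else:
    length = delta % speed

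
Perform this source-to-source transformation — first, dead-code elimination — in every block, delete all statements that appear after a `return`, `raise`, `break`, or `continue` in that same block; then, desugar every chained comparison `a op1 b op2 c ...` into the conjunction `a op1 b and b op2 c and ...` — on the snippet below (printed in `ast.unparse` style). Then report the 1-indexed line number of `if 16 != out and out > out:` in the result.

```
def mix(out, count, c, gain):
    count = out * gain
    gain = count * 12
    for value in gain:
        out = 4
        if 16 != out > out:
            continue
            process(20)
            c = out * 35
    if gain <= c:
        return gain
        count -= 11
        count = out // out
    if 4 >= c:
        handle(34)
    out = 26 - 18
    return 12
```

6

Transformed code:
def mix(out, count, c, gain):
    count = out * gain
    gain = count * 12
    for value in gain:
        out = 4
        if 16 != out and out > out:
            continue
    if gain <= c:
        return gain
    if 4 >= c:
        handle(34)
    out = 26 - 18
    return 12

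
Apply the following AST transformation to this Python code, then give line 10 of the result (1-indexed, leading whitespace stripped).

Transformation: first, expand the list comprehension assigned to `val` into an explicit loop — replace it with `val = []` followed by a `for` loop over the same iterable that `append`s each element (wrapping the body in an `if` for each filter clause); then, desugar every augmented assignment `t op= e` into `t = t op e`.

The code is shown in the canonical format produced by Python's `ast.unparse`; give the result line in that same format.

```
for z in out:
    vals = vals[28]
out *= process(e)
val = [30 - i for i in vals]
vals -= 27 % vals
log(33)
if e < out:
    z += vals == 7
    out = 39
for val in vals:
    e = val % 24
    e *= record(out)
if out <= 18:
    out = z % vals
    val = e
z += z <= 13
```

Transformed code:
for z in out:
    vals = vals[28]
out = out * process(e)
val = []
for i in vals:
    val.append(30 - i)
vals = vals - 27 % vals
log(33)
if e < out:
    z = z + (vals == 7)
    out = 39
for val in vals:
    e = val % 24
    e = e * record(out)
if out <= 18:
    out = z % vals
    val = e
z = z + (z <= 13)

z = z + (vals == 7)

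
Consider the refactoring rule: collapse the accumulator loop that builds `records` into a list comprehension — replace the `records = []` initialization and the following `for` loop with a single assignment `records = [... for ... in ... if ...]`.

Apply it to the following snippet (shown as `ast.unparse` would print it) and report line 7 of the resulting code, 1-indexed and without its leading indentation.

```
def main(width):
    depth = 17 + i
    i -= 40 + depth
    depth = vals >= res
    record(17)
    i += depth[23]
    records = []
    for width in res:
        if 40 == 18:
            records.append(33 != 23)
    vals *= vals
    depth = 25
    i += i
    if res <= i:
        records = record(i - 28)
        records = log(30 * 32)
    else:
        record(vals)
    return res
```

Transformed code:
def main(width):
    depth = 17 + i
    i -= 40 + depth
    depth = vals >= res
    record(17)
    i += depth[23]
    records = [33 != 23 for width in res if 40 == 18]
    vals *= vals
    depth = 25
    i += i
    if res <= i:
        records = record(i - 28)
        records = log(30 * 32)
    else:
        record(vals)
    return res

records = [33 != 23 for width in res if 40 == 18]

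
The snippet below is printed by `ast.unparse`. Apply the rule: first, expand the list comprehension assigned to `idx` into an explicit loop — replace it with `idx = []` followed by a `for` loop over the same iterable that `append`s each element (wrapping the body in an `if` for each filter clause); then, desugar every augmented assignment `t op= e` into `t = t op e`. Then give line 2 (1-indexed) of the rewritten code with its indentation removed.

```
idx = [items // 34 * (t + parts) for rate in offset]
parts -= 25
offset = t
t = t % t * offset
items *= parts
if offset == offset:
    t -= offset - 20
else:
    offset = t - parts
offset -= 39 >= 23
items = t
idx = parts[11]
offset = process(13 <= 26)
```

Transformed code:
idx = []
for rate in offset:
    idx.append(items // 34 * (t + parts))
parts = parts - 25
offset = t
t = t % t * offset
items = items * parts
if offset == offset:
    t = t - (offset - 20)
else:
    offset = t - parts
offset = offset - (39 >= 23)
items = t
idx = parts[11]
offset = process(13 <= 26)

for rate in offset:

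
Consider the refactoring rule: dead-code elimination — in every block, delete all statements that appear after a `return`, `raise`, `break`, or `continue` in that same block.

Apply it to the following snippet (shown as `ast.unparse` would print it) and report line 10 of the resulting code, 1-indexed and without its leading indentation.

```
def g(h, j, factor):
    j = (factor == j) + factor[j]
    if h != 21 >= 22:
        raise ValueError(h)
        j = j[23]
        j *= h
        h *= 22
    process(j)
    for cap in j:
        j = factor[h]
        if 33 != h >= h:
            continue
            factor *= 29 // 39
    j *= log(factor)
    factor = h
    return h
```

Transformed code:
def g(h, j, factor):
    j = (factor == j) + factor[j]
    if h != 21 >= 22:
        raise ValueError(h)
    process(j)
    for cap in j:
        j = factor[h]
        if 33 != h >= h:
            continue
    j *= log(factor)
    factor = h
    return h

j *= log(factor)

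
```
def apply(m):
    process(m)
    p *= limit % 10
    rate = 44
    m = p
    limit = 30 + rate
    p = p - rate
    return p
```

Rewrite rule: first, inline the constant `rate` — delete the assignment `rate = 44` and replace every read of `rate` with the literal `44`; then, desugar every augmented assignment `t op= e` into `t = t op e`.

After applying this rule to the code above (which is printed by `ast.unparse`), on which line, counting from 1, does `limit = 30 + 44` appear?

Transformed code:
def apply(m):
    process(m)
    p = p * (limit % 10)
    m = p
    limit = 30 + 44
    p = p - 44
    return p

5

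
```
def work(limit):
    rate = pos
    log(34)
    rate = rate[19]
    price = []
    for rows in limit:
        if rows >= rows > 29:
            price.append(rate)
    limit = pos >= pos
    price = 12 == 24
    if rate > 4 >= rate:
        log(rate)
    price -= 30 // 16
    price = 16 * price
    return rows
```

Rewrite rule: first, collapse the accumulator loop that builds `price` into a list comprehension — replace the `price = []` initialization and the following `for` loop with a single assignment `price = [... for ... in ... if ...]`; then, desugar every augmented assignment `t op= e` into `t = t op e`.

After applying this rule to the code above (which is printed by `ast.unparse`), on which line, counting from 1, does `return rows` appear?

12

Transformed code:
def work(limit):
    rate = pos
    log(34)
    rate = rate[19]
    price = [rate for rows in limit if rows >= rows > 29]
    limit = pos >= pos
    price = 12 == 24
    if rate > 4 >= rate:
        log(rate)
    price = price - 30 // 16
    price = 16 * price
    return rows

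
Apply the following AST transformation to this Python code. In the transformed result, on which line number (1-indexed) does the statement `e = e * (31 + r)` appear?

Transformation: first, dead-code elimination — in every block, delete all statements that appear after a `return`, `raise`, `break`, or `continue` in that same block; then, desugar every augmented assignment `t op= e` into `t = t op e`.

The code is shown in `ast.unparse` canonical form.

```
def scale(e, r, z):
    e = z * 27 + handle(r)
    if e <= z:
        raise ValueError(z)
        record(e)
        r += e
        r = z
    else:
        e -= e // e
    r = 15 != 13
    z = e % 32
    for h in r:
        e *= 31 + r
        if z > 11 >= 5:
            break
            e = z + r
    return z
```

10

Transformed code:
def scale(e, r, z):
    e = z * 27 + handle(r)
    if e <= z:
        raise ValueError(z)
    else:
        e = e - e // e
    r = 15 != 13
    z = e % 32
    for h in r:
        e = e * (31 + r)
        if z > 11 >= 5:
            break
    return z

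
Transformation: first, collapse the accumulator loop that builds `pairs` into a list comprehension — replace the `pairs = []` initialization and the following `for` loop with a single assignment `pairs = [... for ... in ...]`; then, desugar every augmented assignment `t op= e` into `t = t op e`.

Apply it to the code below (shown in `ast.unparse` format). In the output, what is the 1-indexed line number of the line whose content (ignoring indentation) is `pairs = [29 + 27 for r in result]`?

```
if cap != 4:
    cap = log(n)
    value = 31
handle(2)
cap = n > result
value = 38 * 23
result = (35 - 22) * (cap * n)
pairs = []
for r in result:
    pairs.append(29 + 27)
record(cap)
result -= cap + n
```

Transformed code:
if cap != 4:
    cap = log(n)
    value = 31
handle(2)
cap = n > result
value = 38 * 23
result = (35 - 22) * (cap * n)
pairs = [29 + 27 for r in result]
record(cap)
result = result - (cap + n)

8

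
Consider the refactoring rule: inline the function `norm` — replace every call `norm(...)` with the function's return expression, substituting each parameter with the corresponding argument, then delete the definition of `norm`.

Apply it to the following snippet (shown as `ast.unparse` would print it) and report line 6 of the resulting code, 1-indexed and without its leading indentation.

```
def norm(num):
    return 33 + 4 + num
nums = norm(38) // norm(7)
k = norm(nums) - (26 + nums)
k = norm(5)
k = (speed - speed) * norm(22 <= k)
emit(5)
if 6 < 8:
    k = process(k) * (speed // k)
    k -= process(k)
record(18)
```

if 6 < 8:

Transformed code:
nums = (33 + 4 + 38) // (33 + 4 + 7)
k = 33 + 4 + nums - (26 + nums)
k = 33 + 4 + 5
k = (speed - speed) * (33 + 4 + (22 <= k))
emit(5)
if 6 < 8:
    k = process(k) * (speed // k)
    k -= process(k)
record(18)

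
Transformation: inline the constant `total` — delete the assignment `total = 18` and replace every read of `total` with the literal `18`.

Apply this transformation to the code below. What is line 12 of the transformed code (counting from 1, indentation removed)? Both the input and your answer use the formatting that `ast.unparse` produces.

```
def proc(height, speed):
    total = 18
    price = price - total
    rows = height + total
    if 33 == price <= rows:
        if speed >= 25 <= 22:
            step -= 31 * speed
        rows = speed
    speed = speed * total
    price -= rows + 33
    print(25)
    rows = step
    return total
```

return 18

Transformed code:
def proc(height, speed):
    price = price - 18
    rows = height + 18
    if 33 == price <= rows:
        if speed >= 25 <= 22:
            step -= 31 * speed
        rows = speed
    speed = speed * 18
    price -= rows + 33
    print(25)
    rows = step
    return 18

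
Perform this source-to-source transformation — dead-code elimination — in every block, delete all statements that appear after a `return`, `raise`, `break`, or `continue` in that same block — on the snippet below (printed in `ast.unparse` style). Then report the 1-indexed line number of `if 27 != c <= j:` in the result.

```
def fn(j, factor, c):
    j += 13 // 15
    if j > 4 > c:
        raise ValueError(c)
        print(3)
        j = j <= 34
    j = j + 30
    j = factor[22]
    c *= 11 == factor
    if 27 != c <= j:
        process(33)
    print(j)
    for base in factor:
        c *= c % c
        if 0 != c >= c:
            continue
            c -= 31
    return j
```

Transformed code:
def fn(j, factor, c):
    j += 13 // 15
    if j > 4 > c:
        raise ValueError(c)
    j = j + 30
    j = factor[22]
    c *= 11 == factor
    if 27 != c <= j:
        process(33)
    print(j)
    for base in factor:
        c *= c % c
        if 0 != c >= c:
            continue
    return j

8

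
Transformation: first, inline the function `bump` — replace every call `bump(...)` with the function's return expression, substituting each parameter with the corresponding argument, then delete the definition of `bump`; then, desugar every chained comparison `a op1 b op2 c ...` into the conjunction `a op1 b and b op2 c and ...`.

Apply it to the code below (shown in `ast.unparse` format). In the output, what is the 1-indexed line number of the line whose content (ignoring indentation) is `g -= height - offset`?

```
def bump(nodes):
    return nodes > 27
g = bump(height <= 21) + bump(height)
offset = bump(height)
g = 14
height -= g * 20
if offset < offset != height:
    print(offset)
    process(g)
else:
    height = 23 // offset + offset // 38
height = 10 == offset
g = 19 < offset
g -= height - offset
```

12

Transformed code:
g = ((height <= 21) > 27) + (height > 27)
offset = height > 27
g = 14
height -= g * 20
if offset < offset and offset != height:
    print(offset)
    process(g)
else:
    height = 23 // offset + offset // 38
height = 10 == offset
g = 19 < offset
g -= height - offset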